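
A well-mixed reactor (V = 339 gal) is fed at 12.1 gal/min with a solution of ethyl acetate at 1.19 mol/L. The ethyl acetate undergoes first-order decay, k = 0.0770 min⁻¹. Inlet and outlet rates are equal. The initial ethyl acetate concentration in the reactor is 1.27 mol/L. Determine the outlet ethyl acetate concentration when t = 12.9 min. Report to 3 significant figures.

V dC/dt = Q(C_in − C) − k V C.
dC/dt = (Q/V) C_in − (Q/V + k) C; effective rate a = Q/V + k = 0.035693 + 0.0770 = 0.11269 min⁻¹.
C_ss = Q C_in/(Q + kV) = 0.37691 mol/L; C(t) = C_ss + (C₀ − C_ss) e^(−a t).
C(12.9) = 0.37691 + (0.89309)·e^(−0.11269·12.9) = 0.37691 + (0.89309)·0.23369 = 0.58562 mol/L.

0.586 mol/L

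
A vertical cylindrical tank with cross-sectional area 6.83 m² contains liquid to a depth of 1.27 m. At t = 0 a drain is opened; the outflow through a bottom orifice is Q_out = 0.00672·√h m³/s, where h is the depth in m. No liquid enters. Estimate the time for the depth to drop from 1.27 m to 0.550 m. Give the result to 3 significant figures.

783 s

A dh/dt = −Q_out = −0.00672 √h.
∫ h^(−1/2) dh = −(0.00672/A) ∫ dt, giving 2√h = 2√h₀ − (0.00672/A) t.
t = 2A(√h₀ − √h)/0.00672 = 2·6.83·(√1.27 − √0.550)/0.00672
  = 13.660 × (1.1269 − 0.74162) / 0.00672 = 783.26 s.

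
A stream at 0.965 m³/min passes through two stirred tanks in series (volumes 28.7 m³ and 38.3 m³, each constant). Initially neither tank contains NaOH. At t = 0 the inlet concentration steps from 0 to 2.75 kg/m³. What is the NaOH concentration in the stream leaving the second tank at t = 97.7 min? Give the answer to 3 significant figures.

2.12 kg/m³

Each tank obeys Vᵢ dCᵢ/dt = Q(Cᵢ₋₁ − Cᵢ), so τᵢ = Vᵢ/Q.
τ₁ = 28.7/0.965 = 29.741 min; τ₂ = 38.3/0.965 = 39.689 min.
Tank 1: C₁ = C_in(1 − e^(−t/τ₁)). Tank 2 (τ₁ ≠ τ₂): C₂ = C_in[1 − (τ₁ e^(−t/τ₁) − τ₂ e^(−t/τ₂))/(τ₁ − τ₂)].
At t = 97.7: e^(−t/τ₁) = 0.037439, e^(−t/τ₂) = 0.085296.
C₂ = 2.75·[1 − (29.741·0.037439 − 39.689·0.085296)/(-9.9482)] = 2.75·0.77163 = 2.1220 kg/m³.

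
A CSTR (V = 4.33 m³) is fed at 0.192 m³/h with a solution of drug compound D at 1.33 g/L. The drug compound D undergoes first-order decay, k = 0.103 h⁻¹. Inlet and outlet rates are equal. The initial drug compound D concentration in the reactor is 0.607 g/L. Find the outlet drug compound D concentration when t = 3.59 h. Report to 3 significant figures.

Accumulation = in − out − consumed: V dC/dt = Q C_in − Q C − k V C.
dC/dt = (Q/V) C_in − (Q/V + k) C; effective rate a = Q/V + k = 0.044342 + 0.103 = 0.14734 h⁻¹.
C_ss = Q C_in/(Q + kV) = 0.40026 g/L; C(t) = C_ss + (C₀ − C_ss) e^(−a t).
C(3.59) = 0.40026 + (0.20674)·e^(−0.14734·3.59) = 0.40026 + (0.20674)·0.58922 = 0.52207 g/L.

0.522 g/L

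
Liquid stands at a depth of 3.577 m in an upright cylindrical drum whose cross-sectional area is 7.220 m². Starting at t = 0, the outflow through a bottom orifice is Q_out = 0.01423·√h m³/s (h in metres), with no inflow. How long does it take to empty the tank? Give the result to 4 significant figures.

1919 s

A dh/dt = −Q_out = −0.01423 √h.
∫ h^(−1/2) dh = −(0.01423/A) ∫ dt, giving 2√h = 2√h₀ − (0.01423/A) t.
Tank is empty when √h = 0: t_empty = 2A√h₀/0.01423.
t_empty = 2·7.220·√3.577/0.01423 = 14.4400·1.89130/0.01423 = 1919.21 s.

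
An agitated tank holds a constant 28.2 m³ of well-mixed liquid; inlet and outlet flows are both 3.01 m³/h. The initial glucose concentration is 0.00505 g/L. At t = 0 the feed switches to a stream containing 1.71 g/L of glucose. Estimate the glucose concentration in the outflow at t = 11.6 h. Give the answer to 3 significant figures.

1.22 g/L

Unsteady species balance (constant V, well mixed): V dC/dt = Q(C_in − C).
So dC/dt = (C_in − C)/τ with τ = V/Q = 28.2/3.01 = 9.3688 h.
C approaches C_in exponentially: C(t) = C_in + (C₀ − C_in) e^(−t/τ).
C(11.6) = 1.71 + (0.00505 − 1.71)·e^(−11.6/9.3688) = 1.71 + (-1.7049)·0.28992 = 1.2157 g/L.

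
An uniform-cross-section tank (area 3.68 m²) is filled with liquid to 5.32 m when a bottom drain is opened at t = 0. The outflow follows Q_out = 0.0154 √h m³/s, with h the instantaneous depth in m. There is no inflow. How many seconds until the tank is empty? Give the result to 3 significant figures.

1100 s

Volume balance on the tank: A dh/dt = −0.0154 √h.
∫ h^(−1/2) dh = −(0.0154/A) ∫ dt, giving 2√h = 2√h₀ − (0.0154/A) t.
Tank is empty when √h = 0: t_empty = 2A√h₀/0.0154.
t_empty = 2·3.68·√5.32/0.0154 = 7.3600·2.3065/0.0154 = 1102.3 s.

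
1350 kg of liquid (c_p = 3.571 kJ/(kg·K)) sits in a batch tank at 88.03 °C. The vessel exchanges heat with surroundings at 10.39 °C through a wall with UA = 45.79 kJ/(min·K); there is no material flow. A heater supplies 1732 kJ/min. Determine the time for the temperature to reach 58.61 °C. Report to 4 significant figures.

M c_p dT/dt = −UA(T − T_amb) + Q̇.
τ = M c_p/UA = 105.282 min; T_ss = T_amb + Q̇/UA = 10.39 + 1732/45.79 = 48.2149 °C.
T(t) = T_ss + (T₀ − T_ss)e^(−t/τ); set T = 58.61:
t = −τ ln[(T − T_ss)/(T₀ − T_ss)] = −105.282 · ln(0.261085) = 141.384 min.

141.4 min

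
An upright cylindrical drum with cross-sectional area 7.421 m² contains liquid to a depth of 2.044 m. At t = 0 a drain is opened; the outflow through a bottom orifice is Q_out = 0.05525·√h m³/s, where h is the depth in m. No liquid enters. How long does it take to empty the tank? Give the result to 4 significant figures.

Mass balance (ρ constant): A dh/dt = −0.05525 √h.
∫ h^(−1/2) dh = −(0.05525/A) ∫ dt, giving 2√h = 2√h₀ − (0.05525/A) t.
Set h = 0: 2√h₀ = (0.05525/A) t_empty ⇒ t_empty = 2A√h₀/0.05525.
t_empty = 2·7.421·√2.044/0.05525 = 14.8420·1.42969/0.05525 = 384.061 s.

384.1 s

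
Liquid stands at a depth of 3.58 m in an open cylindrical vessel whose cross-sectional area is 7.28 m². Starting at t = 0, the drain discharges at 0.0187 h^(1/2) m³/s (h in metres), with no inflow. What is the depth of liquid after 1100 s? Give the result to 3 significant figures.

0.230 m

Mass balance (ρ constant): A dh/dt = −0.0187 √h.
This is separable: 2 d(√h)/dt = −0.0187/A, so √h = √h₀ − (0.0187/(2A)) t.
√h = √3.58 − 0.0187·1100/(2·7.28) = 1.8921 − 1.4128 = 0.47931.
h = 0.47931² = 0.22974 m.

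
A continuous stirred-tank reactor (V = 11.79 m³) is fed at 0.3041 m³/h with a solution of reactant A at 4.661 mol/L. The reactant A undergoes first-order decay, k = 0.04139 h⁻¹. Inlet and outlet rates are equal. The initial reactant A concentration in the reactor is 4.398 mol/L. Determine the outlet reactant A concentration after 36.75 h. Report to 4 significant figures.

2.010 mol/L

V dC/dt = Q(C_in − C) − k V C.
dC/dt = (Q/V) C_in − (Q/V + k) C; effective rate a = Q/V + k = 0.0257930 + 0.04139 = 0.0671830 h⁻¹.
C_ss = Q C_in/(Q + kV) = 1.78946 mol/L; C(t) = C_ss + (C₀ − C_ss) e^(−a t).
C(36.75) = 1.78946 + (2.60854)·e^(−0.0671830·36.75) = 1.78946 + (2.60854)·0.0846714 = 2.01033 mol/L.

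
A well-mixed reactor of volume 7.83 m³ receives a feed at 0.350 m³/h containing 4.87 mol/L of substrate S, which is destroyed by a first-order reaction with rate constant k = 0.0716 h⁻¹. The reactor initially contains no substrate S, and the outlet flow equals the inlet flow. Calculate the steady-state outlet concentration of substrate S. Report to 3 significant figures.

V dC/dt = Q(C_in − C) − k V C.
Steady state (dC/dt = 0): C_ss = Q C_in/(Q + kV) = C_in/(1 + kV/Q).
C_ss = 0.350·4.87/(0.350 + 0.0716·7.83) = 1.7045/0.91063 = 1.8718 mol/L.

1.87 mol/L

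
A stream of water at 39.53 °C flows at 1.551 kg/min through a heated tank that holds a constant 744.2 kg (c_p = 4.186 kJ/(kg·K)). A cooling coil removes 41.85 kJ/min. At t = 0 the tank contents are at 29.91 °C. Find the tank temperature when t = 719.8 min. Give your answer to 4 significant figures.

32.38 °C

M c_p dT/dt = ṁ c_p (T_in − T) − Q̇.
τ = M/ṁ = 479.819 min; T_ss = T_in − Q̇/(ṁ c_p) = 39.53 − 41.85/(1.551·4.186) = 33.0841 °C.
This is linear first-order; T(t) = T_ss + (T₀ − T_ss) e^(−t/τ).
T(719.8) = 33.0841 + (-3.17409)·e^(−719.8/479.819) = 33.0841 + (-3.17409)·0.223097 = 32.3760 °C.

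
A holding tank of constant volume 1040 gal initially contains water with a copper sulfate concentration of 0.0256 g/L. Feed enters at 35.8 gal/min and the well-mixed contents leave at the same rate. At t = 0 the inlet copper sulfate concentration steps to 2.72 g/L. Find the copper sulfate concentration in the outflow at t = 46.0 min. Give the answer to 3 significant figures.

Transient balance on the dissolved component: V dC/dt = Q(C_in − C).
So dC/dt = (C_in − C)/τ with τ = V/Q = 1040/35.8 = 29.050 min.
C approaches C_in exponentially: C(t) = C_in + (C₀ − C_in) e^(−t/τ).
C(46.0) = 2.72 + (0.0256 − 2.72)·e^(−46.0/29.050) = 2.72 + (-2.6944)·0.20526 = 2.1669 g/L.

2.17 g/L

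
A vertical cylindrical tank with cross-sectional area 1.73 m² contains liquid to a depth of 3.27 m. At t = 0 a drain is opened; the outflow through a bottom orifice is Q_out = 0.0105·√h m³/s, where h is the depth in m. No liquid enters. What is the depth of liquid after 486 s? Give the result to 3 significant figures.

0.111 m

With no inflow, A dh/dt = −0.0105 √h.
This is separable: 2 d(√h)/dt = −0.0105/A, so √h = √h₀ − (0.0105/(2A)) t.
√h = √3.27 − 0.0105·486/(2·1.73) = 1.8083 − 1.4749 = 0.33346.
h = 0.33346² = 0.11119 m.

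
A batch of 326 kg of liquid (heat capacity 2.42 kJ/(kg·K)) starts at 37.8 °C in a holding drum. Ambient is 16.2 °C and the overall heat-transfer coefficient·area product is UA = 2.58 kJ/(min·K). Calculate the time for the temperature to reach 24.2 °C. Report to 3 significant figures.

M c_p dT/dt = −UA(T − T_amb).
τ = M c_p/UA = 305.78 min; T_ss = T_amb = 16.200 °C.
T(t) = T_ss + (T₀ − T_ss)e^(−t/τ); set T = 24.2:
t = −τ ln[(T − T_ss)/(T₀ − T_ss)] = −305.78 · ln(0.37037) = 303.72 min.

304 min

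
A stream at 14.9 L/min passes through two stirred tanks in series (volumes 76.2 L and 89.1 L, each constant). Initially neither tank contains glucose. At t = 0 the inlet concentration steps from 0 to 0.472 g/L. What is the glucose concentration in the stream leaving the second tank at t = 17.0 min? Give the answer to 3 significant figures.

0.382 g/L

Each tank obeys Vᵢ dCᵢ/dt = Q(Cᵢ₋₁ − Cᵢ), so τᵢ = Vᵢ/Q.
τ₁ = 76.2/14.9 = 5.1141 min; τ₂ = 89.1/14.9 = 5.9799 min.
Tank 1: C₁ = C_in(1 − e^(−t/τ₁)). Tank 2 (τ₁ ≠ τ₂): C₂ = C_in[1 − (τ₁ e^(−t/τ₁) − τ₂ e^(−t/τ₂))/(τ₁ − τ₂)].
At t = 17.0: e^(−t/τ₁) = 0.036003, e^(−t/τ₂) = 0.058258.
C₂ = 0.472·[1 − (5.1141·0.036003 − 5.9799·0.058258)/(-0.86577)] = 0.472·0.81028 = 0.38245 g/L.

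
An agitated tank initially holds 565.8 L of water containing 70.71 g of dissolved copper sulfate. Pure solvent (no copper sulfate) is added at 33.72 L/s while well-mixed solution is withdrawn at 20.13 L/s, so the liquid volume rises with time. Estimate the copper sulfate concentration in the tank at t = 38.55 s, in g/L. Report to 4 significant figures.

0.02458 g/L

Total volume: dV/dt = Q_in − Q_out = 13.5900 L/s, so V(t) = 565.8 + 13.5900 t and V(38.55) = 1089.69 L.
Species balance (pure solvent in): dm/dt = −Q_out · m/V(t).
dm/m = −Q_out dt/(V₀ + 13.5900 t); integrating gives ln(m/m₀) = −(Q_out/(Q_in−Q_out)) ln(V/V₀).
m = m₀ (V₀/V)^(Q_out/(Q_in−Q_out)) = 70.71 × (565.8/1089.69)^(1.48124) = 26.7830 g.
C = m/V = 26.7830/1089.69 = 0.0245784 g/L.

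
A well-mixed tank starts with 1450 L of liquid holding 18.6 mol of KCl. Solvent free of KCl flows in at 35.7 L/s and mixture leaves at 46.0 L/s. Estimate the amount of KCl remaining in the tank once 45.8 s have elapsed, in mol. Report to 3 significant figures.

3.21 mol

Let m(t) be the amount of KCl. Volume: V(t) = V₀ + (Q_in − Q_out) t = 1450 − 10.300 t; V(45.8) = 978.26 L.
Solute balance: dm/dt = 0 − Q_out C = −Q_out m/V(t).
dm/m = −Q_out dt/(V₀ − 10.300 t); integrating gives ln(m/m₀) = −(Q_out/(Q_in−Q_out)) ln(V/V₀).
m = m₀ (V₀/V)^(Q_out/(Q_in−Q_out)) = 18.6 × (1450/978.26)^(-4.4660) = 3.2078 mol.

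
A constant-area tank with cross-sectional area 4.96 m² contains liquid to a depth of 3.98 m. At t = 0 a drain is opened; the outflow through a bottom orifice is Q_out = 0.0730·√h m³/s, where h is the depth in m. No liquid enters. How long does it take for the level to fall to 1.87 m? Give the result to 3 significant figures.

With no inflow, A dh/dt = −0.0730 √h.
Separate and integrate: 2(√h − √h₀) = −(0.0730/A) t.
t = 2A(√h₀ − √h)/0.0730 = 2·4.96·(√3.98 − √1.87)/0.0730
  = 9.9200 × (1.9950 − 1.3675) / 0.0730 = 85.273 s.

85.3 s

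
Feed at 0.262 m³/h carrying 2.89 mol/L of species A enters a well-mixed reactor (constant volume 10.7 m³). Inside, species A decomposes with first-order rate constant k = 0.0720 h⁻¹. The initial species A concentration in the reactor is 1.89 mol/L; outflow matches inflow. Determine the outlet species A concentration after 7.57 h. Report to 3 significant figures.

1.29 mol/L

Species balance: V dC/dt = Q C_in − Q C − k V C.
This is linear with rate a = Q/V + k = 0.096486 h⁻¹.
C_ss = Q C_in/(Q + kV) = 0.73342 mol/L; C(t) = C_ss + (C₀ − C_ss) e^(−a t).
C(7.57) = 0.73342 + (1.1566)·e^(−0.096486·7.57) = 0.73342 + (1.1566)·0.48172 = 1.2906 mol/L.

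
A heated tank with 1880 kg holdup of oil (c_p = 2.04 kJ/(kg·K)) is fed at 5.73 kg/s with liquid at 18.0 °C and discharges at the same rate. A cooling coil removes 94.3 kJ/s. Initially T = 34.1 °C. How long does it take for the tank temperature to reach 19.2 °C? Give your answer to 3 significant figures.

Energy balance: M c_p dT/dt = ṁ c_p (T_in − T) − 94.3.
τ = M/ṁ = 328.10 s; T_ss = T_in − Q̇/(ṁ c_p) = 9.9327 °C.
T(t) = T_ss + (T₀ − T_ss) e^(−t/τ). Set T = 19.2:
e^(−t/τ) = (19.2 − 9.9327)/(34.1 − 9.9327) = 0.38346
t = −328.10 · ln(0.38346) = 314.48 s.

314 s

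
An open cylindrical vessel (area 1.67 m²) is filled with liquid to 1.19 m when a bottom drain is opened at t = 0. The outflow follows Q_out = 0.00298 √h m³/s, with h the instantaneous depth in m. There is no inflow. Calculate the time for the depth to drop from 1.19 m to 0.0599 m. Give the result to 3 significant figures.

Mass balance (ρ constant): A dh/dt = −0.00298 √h.
∫ h^(−1/2) dh = −(0.00298/A) ∫ dt, giving 2√h = 2√h₀ − (0.00298/A) t.
t = 2A(√h₀ − √h)/0.00298 = 2·1.67·(√1.19 − √0.0599)/0.00298
  = 3.3400 × (1.0909 − 0.24474) / 0.00298 = 948.34 s.

948 s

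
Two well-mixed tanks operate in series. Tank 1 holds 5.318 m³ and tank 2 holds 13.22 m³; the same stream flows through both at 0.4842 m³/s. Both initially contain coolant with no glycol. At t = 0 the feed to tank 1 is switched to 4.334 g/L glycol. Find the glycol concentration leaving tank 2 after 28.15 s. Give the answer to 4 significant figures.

Time constants: τᵢ = Vᵢ/Q for each well-mixed tank.
τ₁ = 5.318/0.4842 = 10.9831 s; τ₂ = 13.22/0.4842 = 27.3028 s.
Solving the cascade with C₁(0)=C₂(0)=0 gives C₂(t) = C_in[1 − (τ₁ e^(−t/τ₁) − τ₂ e^(−t/τ₂))/(τ₁ − τ₂)].
At t = 28.15: e^(−t/τ₁) = 0.0770703, e^(−t/τ₂) = 0.356639.
C₂ = 4.334·[1 − (10.9831·0.0770703 − 27.3028·0.356639)/(-16.3197)] = 4.334·0.455213 = 1.97289 g/L.

1.973 g/L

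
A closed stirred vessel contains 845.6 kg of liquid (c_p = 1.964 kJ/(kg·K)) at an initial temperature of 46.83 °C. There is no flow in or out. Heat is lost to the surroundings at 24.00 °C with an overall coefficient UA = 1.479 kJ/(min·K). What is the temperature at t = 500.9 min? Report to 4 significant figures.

First-law balance (no shaft work): M c_p dT/dt = −UA(T − T_amb).
dT/dt = (T_ss − T)/τ with T_ss = T_amb = 24.0000 °C, τ = M c_p/UA = 845.6·1.964/1.479 = 1122.89 min.
This is linear first-order; T(t) = T_ss + (T₀ − T_ss) e^(−t/τ).
T(500.9) = 24.0000 + (22.8300)·0.640133 = 38.6142 °C.

38.61 °C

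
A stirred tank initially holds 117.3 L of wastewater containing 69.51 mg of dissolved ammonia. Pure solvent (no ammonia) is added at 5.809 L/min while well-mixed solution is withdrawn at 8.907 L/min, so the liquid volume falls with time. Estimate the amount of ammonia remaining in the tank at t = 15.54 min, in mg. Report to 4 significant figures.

15.22 mg

Total volume: dV/dt = Q_in − Q_out = -3.09800 L/min, so V(t) = 117.3 − 3.09800 t and V(15.54) = 69.1571 L.
Solute balance: dm/dt = 0 − Q_out C = −Q_out m/V(t).
dm/m = −Q_out dt/(V₀ − 3.09800 t); integrating gives ln(m/m₀) = −(Q_out/(Q_in−Q_out)) ln(V/V₀).
m = m₀ (V₀/V)^(Q_out/(Q_in−Q_out)) = 69.51 × (117.3/69.1571)^(-2.87508) = 15.2169 mg.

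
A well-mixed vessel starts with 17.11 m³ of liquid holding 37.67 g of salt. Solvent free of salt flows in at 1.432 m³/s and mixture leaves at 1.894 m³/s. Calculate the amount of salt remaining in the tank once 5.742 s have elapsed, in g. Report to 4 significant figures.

Total volume: dV/dt = Q_in − Q_out = -0.462000 m³/s, so V(t) = 17.11 − 0.462000 t and V(5.742) = 14.4572 m³.
Solute balance: dm/dt = 0 − Q_out C = −Q_out m/V(t).
dm/m = −Q_out dt/(V₀ − 0.462000 t); integrating gives ln(m/m₀) = −(Q_out/(Q_in−Q_out)) ln(V/V₀).
m = m₀ (V₀/V)^(Q_out/(Q_in−Q_out)) = 37.67 × (17.11/14.4572)^(-4.09957) = 18.8820 g.

18.88 g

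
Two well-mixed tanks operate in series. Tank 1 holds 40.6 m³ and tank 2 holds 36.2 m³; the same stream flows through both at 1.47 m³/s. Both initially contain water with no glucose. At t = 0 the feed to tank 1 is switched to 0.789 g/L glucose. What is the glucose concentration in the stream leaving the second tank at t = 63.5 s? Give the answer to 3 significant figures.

Species balance on tank i: dCᵢ/dt = (Cᵢ₋₁ − Cᵢ)/τᵢ with τᵢ = Vᵢ/Q.
τ₁ = 40.6/1.47 = 27.619 s; τ₂ = 36.2/1.47 = 24.626 s.
Tank 1: C₁ = C_in(1 − e^(−t/τ₁)). Tank 2 (τ₁ ≠ τ₂): C₂ = C_in[1 − (τ₁ e^(−t/τ₁) − τ₂ e^(−t/τ₂))/(τ₁ − τ₂)].
At t = 63.5: e^(−t/τ₁) = 0.10035, e^(−t/τ₂) = 0.075881.
C₂ = 0.789·[1 − (27.619·0.10035 − 24.626·0.075881)/(2.9932)] = 0.789·0.69838 = 0.55102 g/L.

0.551 g/L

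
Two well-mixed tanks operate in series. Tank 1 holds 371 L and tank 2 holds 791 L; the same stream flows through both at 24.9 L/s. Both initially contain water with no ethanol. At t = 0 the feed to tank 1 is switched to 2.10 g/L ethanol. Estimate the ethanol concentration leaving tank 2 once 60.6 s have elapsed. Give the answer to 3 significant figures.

Each tank obeys Vᵢ dCᵢ/dt = Q(Cᵢ₋₁ − Cᵢ), so τᵢ = Vᵢ/Q.
τ₁ = 371/24.9 = 14.900 s; τ₂ = 791/24.9 = 31.767 s.
Tank 1: C₁ = C_in(1 − e^(−t/τ₁)). Tank 2 (τ₁ ≠ τ₂): C₂ = C_in[1 − (τ₁ e^(−t/τ₁) − τ₂ e^(−t/τ₂))/(τ₁ − τ₂)].
At t = 60.6: e^(−t/τ₁) = 0.017125, e^(−t/τ₂) = 0.14843.
C₂ = 2.10·[1 − (14.900·0.017125 − 31.767·0.14843)/(-16.867)] = 2.10·0.73558 = 1.5447 g/L.

1.54 g/L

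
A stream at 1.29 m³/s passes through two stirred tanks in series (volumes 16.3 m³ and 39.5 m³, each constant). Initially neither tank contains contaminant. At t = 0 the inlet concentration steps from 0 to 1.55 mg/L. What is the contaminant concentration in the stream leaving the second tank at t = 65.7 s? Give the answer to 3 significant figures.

Time constants: τᵢ = Vᵢ/Q for each well-mixed tank.
τ₁ = 16.3/1.29 = 12.636 s; τ₂ = 39.5/1.29 = 30.620 s.
Solving the cascade with C₁(0)=C₂(0)=0 gives C₂(t) = C_in[1 − (τ₁ e^(−t/τ₁) − τ₂ e^(−t/τ₂))/(τ₁ − τ₂)].
At t = 65.7: e^(−t/τ₁) = 0.0055189, e^(−t/τ₂) = 0.11699.
C₂ = 1.55·[1 − (12.636·0.0055189 − 30.620·0.11699)/(-17.984)] = 1.55·0.80469 = 1.2473 mg/L.

1.25 mg/L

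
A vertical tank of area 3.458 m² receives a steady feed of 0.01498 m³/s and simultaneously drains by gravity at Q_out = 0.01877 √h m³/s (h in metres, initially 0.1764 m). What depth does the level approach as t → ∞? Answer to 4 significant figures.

0.6369 m

Volume balance on the tank: A dh/dt = Q_in − 0.01877 √h. At steady state dh/dt = 0:
Q_in = 0.01877 √h_ss ⇒ √h_ss = 0.01498/0.01877 = 0.798082.
h_ss = 0.798082² = 0.636935 m. (Since h₀ = 0.1764 m < h_ss, the level will rise toward this value.)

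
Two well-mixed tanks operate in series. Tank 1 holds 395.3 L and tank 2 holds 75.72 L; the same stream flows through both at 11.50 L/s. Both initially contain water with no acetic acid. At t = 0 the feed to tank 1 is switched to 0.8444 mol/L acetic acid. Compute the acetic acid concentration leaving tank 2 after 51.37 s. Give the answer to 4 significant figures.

Time constants: τᵢ = Vᵢ/Q for each well-mixed tank.
τ₁ = 395.3/11.50 = 34.3739 s; τ₂ = 75.72/11.50 = 6.58435 s.
Solving the cascade with C₁(0)=C₂(0)=0 gives C₂(t) = C_in[1 − (τ₁ e^(−t/τ₁) − τ₂ e^(−t/τ₂))/(τ₁ − τ₂)].
At t = 51.37: e^(−t/τ₁) = 0.224373, e^(−t/τ₂) = 0.000408984.
C₂ = 0.8444·[1 − (34.3739·0.224373 − 6.58435·0.000408984)/(27.7896)] = 0.8444·0.722562 = 0.610132 mol/L.

0.6101 mol/L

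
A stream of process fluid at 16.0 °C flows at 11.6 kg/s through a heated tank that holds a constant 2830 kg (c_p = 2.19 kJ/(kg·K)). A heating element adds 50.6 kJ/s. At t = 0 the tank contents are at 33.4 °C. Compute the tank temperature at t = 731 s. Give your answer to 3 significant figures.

M c_p dT/dt = ṁ c_p (T_in − T) + Q̇.
τ = M/ṁ = 243.97 s; T_ss = T_in + Q̇/(ṁ c_p) = 16.0 + 50.6/(11.6·2.19) = 17.992 °C.
Solution: T(t) = T_ss + (T₀ − T_ss) e^(−t/τ).
T(731) = 17.992 + (15.408)·e^(−731/243.97) = 17.992 + (15.408)·0.049970 = 18.762 °C.

18.8 °C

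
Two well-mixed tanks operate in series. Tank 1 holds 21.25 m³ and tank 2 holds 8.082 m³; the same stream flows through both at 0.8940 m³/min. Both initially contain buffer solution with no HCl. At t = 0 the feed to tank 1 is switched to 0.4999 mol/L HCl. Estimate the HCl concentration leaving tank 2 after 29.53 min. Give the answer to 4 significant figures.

Species balance on tank i: dCᵢ/dt = (Cᵢ₋₁ − Cᵢ)/τᵢ with τᵢ = Vᵢ/Q.
τ₁ = 21.25/0.8940 = 23.7696 min; τ₂ = 8.082/0.8940 = 9.04027 min.
Solving the cascade with C₁(0)=C₂(0)=0 gives C₂(t) = C_in[1 − (τ₁ e^(−t/τ₁) − τ₂ e^(−t/τ₂))/(τ₁ − τ₂)].
At t = 29.53: e^(−t/τ₁) = 0.288707, e^(−t/τ₂) = 0.0381398.
C₂ = 0.4999·[1 − (23.7696·0.288707 − 9.04027·0.0381398)/(14.7293)] = 0.4999·0.557505 = 0.278697 mol/L.

0.2787 mol/L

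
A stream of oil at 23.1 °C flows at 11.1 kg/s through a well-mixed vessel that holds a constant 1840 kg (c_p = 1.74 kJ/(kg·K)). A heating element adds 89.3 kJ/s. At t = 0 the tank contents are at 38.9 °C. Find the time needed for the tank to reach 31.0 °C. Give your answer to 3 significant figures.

203 s

Unsteady energy balance on the tank contents: M c_p dT/dt = ṁ c_p (T_in − T) + 89.3.
τ = M/ṁ = 165.77 s; T_ss = T_in + Q̇/(ṁ c_p) = 27.724 °C.
T(t) = T_ss + (T₀ − T_ss) e^(−t/τ). Set T = 31.0:
e^(−t/τ) = (31.0 − 27.724)/(38.9 − 27.724) = 0.29315
t = −165.77 · ln(0.29315) = 203.40 s.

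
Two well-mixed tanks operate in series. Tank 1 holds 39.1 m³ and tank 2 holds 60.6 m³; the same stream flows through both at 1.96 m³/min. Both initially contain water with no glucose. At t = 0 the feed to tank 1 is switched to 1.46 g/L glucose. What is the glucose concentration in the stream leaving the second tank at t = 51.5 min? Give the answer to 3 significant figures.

Species balance on tank i: dCᵢ/dt = (Cᵢ₋₁ − Cᵢ)/τᵢ with τᵢ = Vᵢ/Q.
τ₁ = 39.1/1.96 = 19.949 min; τ₂ = 60.6/1.96 = 30.918 min.
Solving the cascade with C₁(0)=C₂(0)=0 gives C₂(t) = C_in[1 − (τ₁ e^(−t/τ₁) − τ₂ e^(−t/τ₂))/(τ₁ − τ₂)].
At t = 51.5: e^(−t/τ₁) = 0.075654, e^(−t/τ₂) = 0.18906.
C₂ = 1.46·[1 − (19.949·0.075654 − 30.918·0.18906)/(-10.969)] = 1.46·0.60469 = 0.88285 g/L.

0.883 g/L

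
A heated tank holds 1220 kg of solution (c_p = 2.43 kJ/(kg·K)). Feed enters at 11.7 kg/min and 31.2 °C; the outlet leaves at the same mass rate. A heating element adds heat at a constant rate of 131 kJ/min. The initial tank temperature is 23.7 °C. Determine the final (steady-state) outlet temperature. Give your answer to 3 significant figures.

35.8 °C

M c_p dT/dt = ṁ c_p (T_in − T) + Q̇.
At steady state dT/dt = 0 ⇒ T_ss = T_in + Q̇/(ṁ c_p) = 31.2 + 131/(11.7·2.43) = 35.808 °C.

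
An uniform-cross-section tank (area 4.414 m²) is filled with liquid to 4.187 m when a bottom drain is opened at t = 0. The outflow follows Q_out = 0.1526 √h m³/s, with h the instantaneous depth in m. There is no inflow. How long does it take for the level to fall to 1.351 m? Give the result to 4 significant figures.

51.13 s

With no inflow, A dh/dt = −0.1526 √h.
Separate and integrate: 2(√h − √h₀) = −(0.1526/A) t.
t = 2A(√h₀ − √h)/0.1526 = 2·4.414·(√4.187 − √1.351)/0.1526
  = 8.82800 × (2.04622 − 1.16233) / 0.1526 = 51.1336 s.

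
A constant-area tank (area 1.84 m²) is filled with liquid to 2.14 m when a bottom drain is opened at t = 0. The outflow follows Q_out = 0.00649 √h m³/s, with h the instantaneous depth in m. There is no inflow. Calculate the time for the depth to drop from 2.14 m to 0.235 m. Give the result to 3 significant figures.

With no inflow, A dh/dt = −0.00649 √h.
This is separable: 2 d(√h)/dt = −0.00649/A, so √h = √h₀ − (0.00649/(2A)) t.
t = 2A(√h₀ − √h)/0.00649 = 2·1.84·(√2.14 − √0.235)/0.00649
  = 3.6800 × (1.4629 − 0.48477) / 0.00649 = 554.61 s.

555 s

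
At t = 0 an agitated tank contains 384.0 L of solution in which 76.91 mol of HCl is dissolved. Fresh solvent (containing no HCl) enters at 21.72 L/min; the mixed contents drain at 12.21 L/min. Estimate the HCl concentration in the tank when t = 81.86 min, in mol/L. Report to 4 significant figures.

0.01596 mol/L

Total volume: dV/dt = Q_in − Q_out = 9.51000 L/min, so V(t) = 384.0 + 9.51000 t and V(81.86) = 1162.49 L.
Species balance (pure solvent in): dm/dt = −Q_out · m/V(t).
dm/m = −Q_out dt/(V₀ + 9.51000 t); integrating gives ln(m/m₀) = −(Q_out/(Q_in−Q_out)) ln(V/V₀).
m = m₀ (V₀/V)^(Q_out/(Q_in−Q_out)) = 76.91 × (384.0/1162.49)^(1.28391) = 18.5502 mol.
C = m/V = 18.5502/1162.49 = 0.0159573 mol/L.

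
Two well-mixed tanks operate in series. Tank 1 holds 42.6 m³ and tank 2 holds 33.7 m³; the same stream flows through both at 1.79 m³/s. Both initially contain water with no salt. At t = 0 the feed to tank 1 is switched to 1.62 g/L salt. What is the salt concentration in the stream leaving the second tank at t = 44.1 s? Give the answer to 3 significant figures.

Each tank obeys Vᵢ dCᵢ/dt = Q(Cᵢ₋₁ − Cᵢ), so τᵢ = Vᵢ/Q.
τ₁ = 42.6/1.79 = 23.799 s; τ₂ = 33.7/1.79 = 18.827 s.
Tank 1: C₁ = C_in(1 − e^(−t/τ₁)). Tank 2 (τ₁ ≠ τ₂): C₂ = C_in[1 − (τ₁ e^(−t/τ₁) − τ₂ e^(−t/τ₂))/(τ₁ − τ₂)].
At t = 44.1: e^(−t/τ₁) = 0.15676, e^(−t/τ₂) = 0.096096.
C₂ = 1.62·[1 − (23.799·0.15676 − 18.827·0.096096)/(4.9721)] = 1.62·0.61353 = 0.99392 g/L.

0.994 g/L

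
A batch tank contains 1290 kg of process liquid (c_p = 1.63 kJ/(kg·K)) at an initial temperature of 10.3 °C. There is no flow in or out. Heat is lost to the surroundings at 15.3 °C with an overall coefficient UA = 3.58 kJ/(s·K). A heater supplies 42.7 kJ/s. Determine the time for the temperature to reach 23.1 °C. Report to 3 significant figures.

Unsteady energy balance on the tank contents: M c_p dT/dt = −UA(T − T_amb) + Q̇.
τ = M c_p/UA = 587.35 s; T_ss = T_amb + Q̇/UA = 15.3 + 42.7/3.58 = 27.227 °C.
T(t) = T_ss + (T₀ − T_ss)e^(−t/τ); set T = 23.1:
t = −τ ln[(T − T_ss)/(T₀ − T_ss)] = −587.35 · ln(0.24383) = 828.92 s.

829 s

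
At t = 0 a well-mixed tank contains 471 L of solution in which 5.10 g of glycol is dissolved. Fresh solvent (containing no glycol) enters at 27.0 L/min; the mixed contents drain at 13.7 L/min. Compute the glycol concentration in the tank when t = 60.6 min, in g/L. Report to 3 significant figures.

0.00143 g/L

Let m(t) be the amount of glycol. Volume: V(t) = V₀ + (Q_in − Q_out) t = 471 + 13.300 t; V(60.6) = 1277.0 L.
Solute balance: dm/dt = 0 − Q_out C = −Q_out m/V(t).
dm/m = −Q_out dt/(V₀ + 13.300 t); integrating gives ln(m/m₀) = −(Q_out/(Q_in−Q_out)) ln(V/V₀).
m = m₀ (V₀/V)^(Q_out/(Q_in−Q_out)) = 5.10 × (471/1277.0)^(1.0301) = 1.8255 g.
C = m/V = 1.8255/1277.0 = 0.0014295 g/L.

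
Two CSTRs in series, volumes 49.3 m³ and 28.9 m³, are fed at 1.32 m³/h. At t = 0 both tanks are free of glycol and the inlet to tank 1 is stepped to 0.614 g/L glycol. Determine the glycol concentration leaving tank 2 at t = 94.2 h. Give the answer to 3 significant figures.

0.507 g/L

Species balance on tank i: dCᵢ/dt = (Cᵢ₋₁ − Cᵢ)/τᵢ with τᵢ = Vᵢ/Q.
τ₁ = 49.3/1.32 = 37.348 h; τ₂ = 28.9/1.32 = 21.894 h.
Solving the cascade with C₁(0)=C₂(0)=0 gives C₂(t) = C_in[1 − (τ₁ e^(−t/τ₁) − τ₂ e^(−t/τ₂))/(τ₁ − τ₂)].
At t = 94.2: e^(−t/τ₁) = 0.080284, e^(−t/τ₂) = 0.013534.
C₂ = 0.614·[1 − (37.348·0.080284 − 21.894·0.013534)/(15.455)] = 0.614·0.82515 = 0.50664 g/L.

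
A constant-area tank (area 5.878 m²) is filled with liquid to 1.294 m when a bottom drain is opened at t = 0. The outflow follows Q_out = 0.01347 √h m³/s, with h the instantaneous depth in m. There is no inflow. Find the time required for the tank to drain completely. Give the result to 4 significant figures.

992.8 s

Unsteady balance on liquid volume: A dh/dt = −0.01347 √h.
This is separable: 2 d(√h)/dt = −0.01347/A, so √h = √h₀ − (0.01347/(2A)) t.
Tank is empty when √h = 0: t_empty = 2A√h₀/0.01347.
t_empty = 2·5.878·√1.294/0.01347 = 11.7560·1.13754/0.01347 = 992.794 s.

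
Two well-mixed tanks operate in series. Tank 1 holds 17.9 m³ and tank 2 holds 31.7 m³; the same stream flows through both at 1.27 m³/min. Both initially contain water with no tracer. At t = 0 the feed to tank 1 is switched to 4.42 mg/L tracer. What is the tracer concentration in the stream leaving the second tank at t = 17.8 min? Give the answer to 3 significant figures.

Time constants: τᵢ = Vᵢ/Q for each well-mixed tank.
τ₁ = 17.9/1.27 = 14.094 min; τ₂ = 31.7/1.27 = 24.961 min.
Tank 1: C₁ = C_in(1 − e^(−t/τ₁)). Tank 2 (τ₁ ≠ τ₂): C₂ = C_in[1 − (τ₁ e^(−t/τ₁) − τ₂ e^(−t/τ₂))/(τ₁ − τ₂)].
At t = 17.8: e^(−t/τ₁) = 0.28283, e^(−t/τ₂) = 0.49011.
C₂ = 4.42·[1 − (14.094·0.28283 − 24.961·0.49011)/(-10.866)] = 4.42·0.24103 = 1.0653 mg/L.

1.07 mg/L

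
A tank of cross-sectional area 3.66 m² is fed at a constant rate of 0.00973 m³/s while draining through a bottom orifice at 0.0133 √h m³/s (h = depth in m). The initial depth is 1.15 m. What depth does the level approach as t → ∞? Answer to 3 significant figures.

A dh/dt = Q_in − 0.0133 √h. Steady state requires inflow = outflow:
Q_in = 0.0133 √h_ss ⇒ √h_ss = 0.00973/0.0133 = 0.73158.
h_ss = 0.73158² = 0.53521 m. (Since h₀ = 1.15 m > h_ss, the level will fall toward this value.)

0.535 m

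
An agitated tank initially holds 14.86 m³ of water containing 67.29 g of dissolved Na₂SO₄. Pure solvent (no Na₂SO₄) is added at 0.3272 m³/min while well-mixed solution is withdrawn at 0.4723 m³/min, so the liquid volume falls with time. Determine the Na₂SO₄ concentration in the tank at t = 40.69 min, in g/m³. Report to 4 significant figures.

1.446 g/m³

Let m(t) be the amount of Na₂SO₄. Volume: V(t) = V₀ + (Q_in − Q_out) t = 14.86 − 0.145100 t; V(40.69) = 8.95588 m³.
No Na₂SO₄ enters, so dm/dt = −Q_out · (m/V).
dm/m = −Q_out dt/(V₀ − 0.145100 t); integrating gives ln(m/m₀) = −(Q_out/(Q_in−Q_out)) ln(V/V₀).
m = m₀ (V₀/V)^(Q_out/(Q_in−Q_out)) = 67.29 × (14.86/8.95588)^(-3.25500) = 12.9462 g.
C = m/V = 12.9462/8.95588 = 1.44555 g/m³.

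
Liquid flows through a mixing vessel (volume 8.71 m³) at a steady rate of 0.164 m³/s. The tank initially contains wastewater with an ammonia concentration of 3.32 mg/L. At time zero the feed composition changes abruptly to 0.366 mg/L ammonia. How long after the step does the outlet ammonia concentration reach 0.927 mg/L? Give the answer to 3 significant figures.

Species balance on the tank: V dC/dt = Q(C_in − C), so τ = V/Q = 53.110 s.
C(t) = C_in + (C₀ − C_in) e^(−t/τ). Set C = 0.927 and solve for t:
e^(−t/τ) = (C − C_in)/(C₀ − C_in) = (0.927 − 0.366)/(3.32 − 0.366) = 0.18991
t = −τ ln(…) = 53.110 × 1.6612 = 88.226 s.

88.2 s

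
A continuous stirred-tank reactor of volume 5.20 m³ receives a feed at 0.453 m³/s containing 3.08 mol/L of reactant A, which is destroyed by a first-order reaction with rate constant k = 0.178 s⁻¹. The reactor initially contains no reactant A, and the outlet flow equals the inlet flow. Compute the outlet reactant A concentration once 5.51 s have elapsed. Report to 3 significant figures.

Species balance: V dC/dt = Q C_in − Q C − k V C.
dC/dt = (Q/V) C_in − (Q/V + k) C; effective rate a = Q/V + k = 0.087115 + 0.178 = 0.26512 s⁻¹.
C_ss = Q C_in/(Q + kV) = 1.0121 mol/L; C(t) = C_ss + (C₀ − C_ss) e^(−a t).
C(5.51) = 1.0121 + (-1.0121)·e^(−0.26512·5.51) = 1.0121 + (-1.0121)·0.23205 = 0.77722 mol/L.

0.777 mol/L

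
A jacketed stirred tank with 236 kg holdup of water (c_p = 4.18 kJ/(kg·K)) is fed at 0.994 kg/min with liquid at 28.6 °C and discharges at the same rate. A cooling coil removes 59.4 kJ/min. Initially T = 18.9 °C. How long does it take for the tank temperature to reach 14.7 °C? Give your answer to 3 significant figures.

582 min

Unsteady energy balance on the tank contents: M c_p dT/dt = ṁ c_p (T_in − T) − 59.4.
τ = M/ṁ = 237.42 min; T_ss = T_in − Q̇/(ṁ c_p) = 14.304 °C.
T(t) = T_ss + (T₀ − T_ss) e^(−t/τ). Set T = 14.7:
e^(−t/τ) = (14.7 − 14.304)/(18.9 − 14.304) = 0.086222
t = −237.42 · ln(0.086222) = 581.89 min.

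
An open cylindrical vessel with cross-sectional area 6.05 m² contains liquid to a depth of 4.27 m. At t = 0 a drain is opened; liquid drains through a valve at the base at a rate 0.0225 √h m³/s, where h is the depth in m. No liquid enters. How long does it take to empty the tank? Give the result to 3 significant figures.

1110 s

With no inflow, A dh/dt = −0.0225 √h.
∫ h^(−1/2) dh = −(0.0225/A) ∫ dt, giving 2√h = 2√h₀ − (0.0225/A) t.
Tank is empty when √h = 0: t_empty = 2A√h₀/0.0225.
t_empty = 2·6.05·√4.27/0.0225 = 12.100·2.0664/0.0225 = 1111.3 s.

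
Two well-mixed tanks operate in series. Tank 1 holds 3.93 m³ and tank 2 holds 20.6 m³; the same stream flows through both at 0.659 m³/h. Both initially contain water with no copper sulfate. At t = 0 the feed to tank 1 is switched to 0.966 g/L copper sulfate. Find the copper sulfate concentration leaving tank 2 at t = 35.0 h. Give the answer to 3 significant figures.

0.577 g/L

Time constants: τᵢ = Vᵢ/Q for each well-mixed tank.
τ₁ = 3.93/0.659 = 5.9636 h; τ₂ = 20.6/0.659 = 31.259 h.
Tank 1: C₁ = C_in(1 − e^(−t/τ₁)). Tank 2 (τ₁ ≠ τ₂): C₂ = C_in[1 − (τ₁ e^(−t/τ₁) − τ₂ e^(−t/τ₂))/(τ₁ − τ₂)].
At t = 35.0: e^(−t/τ₁) = 0.0028258, e^(−t/τ₂) = 0.32639.
C₂ = 0.966·[1 − (5.9636·0.0028258 − 31.259·0.32639)/(-25.296)] = 0.966·0.59733 = 0.57702 g/L.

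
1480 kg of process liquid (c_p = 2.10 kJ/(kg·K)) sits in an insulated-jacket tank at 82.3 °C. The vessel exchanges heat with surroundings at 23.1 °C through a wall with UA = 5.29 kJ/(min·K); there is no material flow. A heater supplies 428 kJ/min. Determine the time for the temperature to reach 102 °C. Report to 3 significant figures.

1400 min

M c_p dT/dt = −UA(T − T_amb) + Q̇.
τ = M c_p/UA = 587.52 min; T_ss = T_amb + Q̇/UA = 23.1 + 428/5.29 = 104.01 °C.
T(t) = T_ss + (T₀ − T_ss)e^(−t/τ); set T = 102:
t = −τ ln[(T − T_ss)/(T₀ − T_ss)] = −587.52 · ln(0.092474) = 1398.8 min.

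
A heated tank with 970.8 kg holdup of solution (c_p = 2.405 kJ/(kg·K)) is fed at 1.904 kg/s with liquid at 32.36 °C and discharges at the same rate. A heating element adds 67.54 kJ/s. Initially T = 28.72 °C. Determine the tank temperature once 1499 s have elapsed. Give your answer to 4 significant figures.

46.14 °C

Heat balance on the well-mixed liquid: M c_p dT/dt = ṁ c_p (T_in − T) + 67.54.
τ = M/ṁ = 509.874 s; T_ss = T_in + Q̇/(ṁ c_p) = 32.36 + 67.54/(1.904·2.405) = 47.1096 °C.
Integrating: T(t) = T_ss + (T₀ − T_ss) e^(−t/τ).
T(1499) = 47.1096 + (-18.3896)·e^(−1499/509.874) = 47.1096 + (-18.3896)·0.0528688 = 46.1373 °C.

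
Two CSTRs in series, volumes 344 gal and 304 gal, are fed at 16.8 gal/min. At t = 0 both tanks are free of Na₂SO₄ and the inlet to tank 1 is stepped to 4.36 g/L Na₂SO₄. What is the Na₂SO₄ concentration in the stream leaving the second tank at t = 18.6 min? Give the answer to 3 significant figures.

1.10 g/L

Time constants: τᵢ = Vᵢ/Q for each well-mixed tank.
τ₁ = 344/16.8 = 20.476 min; τ₂ = 304/16.8 = 18.095 min.
Tank 1: C₁ = C_in(1 − e^(−t/τ₁)). Tank 2 (τ₁ ≠ τ₂): C₂ = C_in[1 − (τ₁ e^(−t/τ₁) − τ₂ e^(−t/τ₂))/(τ₁ − τ₂)].
At t = 18.6: e^(−t/τ₁) = 0.40318, e^(−t/τ₂) = 0.35776.
C₂ = 4.36·[1 − (20.476·0.40318 − 18.095·0.35776)/(2.3810)] = 4.36·0.25162 = 1.0971 g/L.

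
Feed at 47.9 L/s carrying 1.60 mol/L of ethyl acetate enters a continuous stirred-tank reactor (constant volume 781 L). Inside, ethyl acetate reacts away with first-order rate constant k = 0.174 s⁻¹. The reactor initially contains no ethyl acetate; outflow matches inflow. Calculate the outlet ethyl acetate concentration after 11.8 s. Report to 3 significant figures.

Species balance: V dC/dt = Q C_in − Q C − k V C.
dC/dt = (Q/V) C_in − (Q/V + k) C; effective rate a = Q/V + k = 0.061332 + 0.174 = 0.23533 s⁻¹.
C_ss = Q C_in/(Q + kV) = 0.41699 mol/L; C(t) = C_ss + (C₀ − C_ss) e^(−a t).
C(11.8) = 0.41699 + (-0.41699)·e^(−0.23533·11.8) = 0.41699 + (-0.41699)·0.062230 = 0.39104 mol/L.

0.391 mol/L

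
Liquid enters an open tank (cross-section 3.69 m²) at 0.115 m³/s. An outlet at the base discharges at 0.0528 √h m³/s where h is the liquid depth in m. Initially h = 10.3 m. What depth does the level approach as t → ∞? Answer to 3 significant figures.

Unsteady balance on liquid volume: A dh/dt = Q_in − 0.0528 √h. At steady state dh/dt = 0:
Q_in = 0.0528 √h_ss ⇒ √h_ss = 0.115/0.0528 = 2.1780.
h_ss = 2.1780² = 4.7438 m. (Since h₀ = 10.3 m > h_ss, the level will fall toward this value.)

4.74 m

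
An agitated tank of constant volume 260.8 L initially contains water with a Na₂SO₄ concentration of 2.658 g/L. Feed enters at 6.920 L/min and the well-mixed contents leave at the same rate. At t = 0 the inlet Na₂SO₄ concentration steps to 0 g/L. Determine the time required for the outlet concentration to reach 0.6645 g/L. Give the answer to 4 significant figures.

52.25 min

Species balance: V dC/dt = Q(C_in − C) ⇒ τ = V/Q = 37.6879 min.
C(t) = C_in + (C₀ − C_in) e^(−t/τ). Set C = 0.6645 and solve for t:
e^(−t/τ) = (C − C_in)/(C₀ − C_in) = (0.6645 − 0)/(2.658 − 0) = 0.250000
t = −τ ln(…) = 37.6879 × 1.38629 = 52.2465 min.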